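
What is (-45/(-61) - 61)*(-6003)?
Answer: 22067028/61 ≈ 3.6175e+5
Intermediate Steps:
(-45/(-61) - 61)*(-6003) = (-45*(-1/61) - 61)*(-6003) = (45/61 - 61)*(-6003) = -3676/61*(-6003) = 22067028/61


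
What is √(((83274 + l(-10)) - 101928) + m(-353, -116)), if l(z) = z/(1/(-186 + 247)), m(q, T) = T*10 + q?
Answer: I*√20777 ≈ 144.14*I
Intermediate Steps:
m(q, T) = q + 10*T (m(q, T) = 10*T + q = q + 10*T)
l(z) = 61*z (l(z) = z/(1/61) = z*61 = 61*z)
√(((83274 + l(-10)) - 101928) + m(-353, -116)) = √(((83274 + 61*(-10)) - 101928) + (-353 + 10*(-116))) = √(((83274 - 610) - 101928) + (-353 - 1160)) = √((82664 - 101928) - 1513) = √(-19264 - 1513) = √(-20777) = I*√20777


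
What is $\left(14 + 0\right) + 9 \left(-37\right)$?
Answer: $-319$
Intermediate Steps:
$\left(14 + 0\right) + 9 \left(-37\right) = 14 - 333 = -319$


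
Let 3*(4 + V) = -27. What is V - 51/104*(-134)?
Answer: 2741/52 ≈ 52.712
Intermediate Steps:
V = -13 (V = -4 + (⅓)*(-27) = -4 - 9 = -13)
V - 51/104*(-134) = -13 - 51/104*(-134) = -13 + 3417/52 = 2741/52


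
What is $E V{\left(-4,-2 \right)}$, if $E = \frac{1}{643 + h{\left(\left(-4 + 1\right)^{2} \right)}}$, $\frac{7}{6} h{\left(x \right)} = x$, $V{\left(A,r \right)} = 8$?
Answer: $\frac{56}{4555} \approx 0.012294$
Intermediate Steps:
$h{\left(x \right)} = \frac{6 x}{7}$
$E = \frac{7}{4555}$ ($E = \frac{1}{643 + \frac{6 \left(-4 + 1\right)^{2}}{7}} = \frac{1}{643 + \frac{6 \left(-3\right)^{2}}{7}} = \frac{1}{643 + \frac{6}{7} \cdot 9} = \frac{1}{643 + \frac{54}{7}} = \frac{1}{\frac{4555}{7}} = \frac{7}{4555} \approx 0.0015368$)
$E V{\left(-4,-2 \right)} = \frac{7}{4555} \cdot 8 = \frac{56}{4555}$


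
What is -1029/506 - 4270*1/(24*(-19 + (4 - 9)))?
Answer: 391979/72864 ≈ 5.3796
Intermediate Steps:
-1029/506 - 4270*1/(24*(-19 + (4 - 9))) = -1029*1/506 - 4270*1/(24*(-19 - 5)) = -1029/506 - 4270/(24*(-24)) = -1029/506 - 4270/(-576) = -1029/506 - 4270*(-1/576) = -1029/506 + 2135/288 = 391979/72864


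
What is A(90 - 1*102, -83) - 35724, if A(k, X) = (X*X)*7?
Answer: 12499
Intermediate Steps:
A(k, X) = 7*X² (A(k, X) = X²*7 = 7*X²)
A(90 - 1*102, -83) - 35724 = 7*(-83)² - 35724 = 7*6889 - 35724 = 48223 - 35724 = 12499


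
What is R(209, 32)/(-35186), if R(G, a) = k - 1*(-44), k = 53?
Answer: -97/35186 ≈ -0.0027568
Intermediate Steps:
R(G, a) = 97 (R(G, a) = 53 - 1*(-44) = 53 + 44 = 97)
R(209, 32)/(-35186) = 97/(-35186) = 97*(-1/35186) = -97/35186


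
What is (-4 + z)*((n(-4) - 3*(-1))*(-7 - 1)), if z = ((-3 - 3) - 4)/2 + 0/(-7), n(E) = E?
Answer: -72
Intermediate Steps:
z = -5 (z = (-6 - 4)*(1/2) + 0*(-1/7) = -10*1/2 + 0 = -5 + 0 = -5)
(-4 + z)*((n(-4) - 3*(-1))*(-7 - 1)) = (-4 - 5)*((-4 - 3*(-1))*(-7 - 1)) = -9*(-4 + 3)*(-8) = -(-9)*(-8) = -9*8 = -72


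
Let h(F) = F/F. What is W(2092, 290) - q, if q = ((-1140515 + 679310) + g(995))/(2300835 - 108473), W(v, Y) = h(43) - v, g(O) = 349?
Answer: -2291884043/1096181 ≈ -2090.8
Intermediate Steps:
h(F) = 1
W(v, Y) = 1 - v
q = -230428/1096181 (q = ((-1140515 + 679310) + 349)/(2300835 - 108473) = (-461205 + 349)/2192362 = -460856*1/2192362 = -230428/1096181 ≈ -0.21021)
W(2092, 290) - q = (1 - 1*2092) - 1*(-230428/1096181) = (1 - 2092) + 230428/1096181 = -2091 + 230428/1096181 = -2291884043/1096181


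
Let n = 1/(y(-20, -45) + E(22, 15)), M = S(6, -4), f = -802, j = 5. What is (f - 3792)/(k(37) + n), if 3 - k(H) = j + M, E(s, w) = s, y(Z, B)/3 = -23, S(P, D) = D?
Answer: -215918/93 ≈ -2321.7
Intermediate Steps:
y(Z, B) = -69 (y(Z, B) = 3*(-23) = -69)
M = -4
k(H) = 2 (k(H) = 3 - (5 - 4) = 3 - 1*1 = 3 - 1 = 2)
n = -1/47 (n = 1/(-69 + 22) = 1/(-47) = -1/47 ≈ -0.021277)
(f - 3792)/(k(37) + n) = (-802 - 3792)/(2 - 1/47) = -4594/93/47 = -4594*47/93 = -215918/93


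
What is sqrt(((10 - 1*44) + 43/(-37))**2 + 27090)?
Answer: sqrt(38778811)/37 ≈ 168.30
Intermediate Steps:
sqrt(((10 - 1*44) + 43/(-37))**2 + 27090) = sqrt(((10 - 44) + 43*(-1/37))**2 + 27090) = sqrt((-34 - 43/37)**2 + 27090) = sqrt((-1301/37)**2 + 27090) = sqrt(1692601/1369 + 27090) = sqrt(38778811/1369) = sqrt(38778811)/37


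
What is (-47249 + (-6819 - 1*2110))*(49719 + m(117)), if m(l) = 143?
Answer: -2801147436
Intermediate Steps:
(-47249 + (-6819 - 1*2110))*(49719 + m(117)) = (-47249 + (-6819 - 1*2110))*(49719 + 143) = (-47249 + (-6819 - 2110))*49862 = (-47249 - 8929)*49862 = -56178*49862 = -2801147436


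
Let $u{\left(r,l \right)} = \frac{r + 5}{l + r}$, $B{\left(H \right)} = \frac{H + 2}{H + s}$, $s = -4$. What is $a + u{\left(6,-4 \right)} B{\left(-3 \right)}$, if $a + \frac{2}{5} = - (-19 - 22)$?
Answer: $\frac{2897}{70} \approx 41.386$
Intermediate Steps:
$B{\left(H \right)} = \frac{2 + H}{-4 + H}$ ($B{\left(H \right)} = \frac{H + 2}{H - 4} = \frac{2 + H}{-4 + H}$)
$a = \frac{203}{5}$ ($a = - \frac{2}{5} - \left(-19 - 22\right) = - \frac{2}{5} - -41 = - \frac{2}{5} + 41 = \frac{203}{5} \approx 40.6$)
$u{\left(r,l \right)} = \frac{5 + r}{l + r}$
$a + u{\left(6,-4 \right)} B{\left(-3 \right)} = \frac{203}{5} + \frac{5 + 6}{-4 + 6} \frac{2 - 3}{-4 - 3} = \frac{203}{5} + \frac{1}{2} \cdot 11 \frac{1}{-7} \left(-1\right) = \frac{203}{5} + \frac{1}{2} \cdot 11 \left(\left(- \frac{1}{7}\right) \left(-1\right)\right) = \frac{203}{5} + \frac{11}{2} \cdot \frac{1}{7} = \frac{203}{5} + \frac{11}{14} = \frac{2897}{70}$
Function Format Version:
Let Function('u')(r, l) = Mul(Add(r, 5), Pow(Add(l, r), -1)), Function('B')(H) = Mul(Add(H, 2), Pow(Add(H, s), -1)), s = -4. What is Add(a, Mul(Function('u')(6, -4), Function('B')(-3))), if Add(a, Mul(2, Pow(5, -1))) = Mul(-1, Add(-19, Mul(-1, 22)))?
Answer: Rational(2897, 70) ≈ 41.386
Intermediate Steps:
Function('B')(H) = Mul(Pow(Add(-4, H), -1), Add(2, H)) (Function('B')(H) = Mul(Add(H, 2), Pow(Add(H, -4), -1)) = Mul(Add(2, H), Pow(Add(-4, H), -1)) = Mul(Pow(Add(-4, H), -1), Add(2, H)))
a = Rational(203, 5) (a = Add(Rational(-2, 5), Mul(-1, Add(-19, Mul(-1, 22)))) = Add(Rational(-2, 5), Mul(-1, Add(-19, -22))) = Add(Rational(-2, 5), Mul(-1, -41)) = Add(Rational(-2, 5), 41) = Rational(203, 5) ≈ 40.600)
Function('u')(r, l) = Mul(Pow(Add(l, r), -1), Add(5, r)) (Function('u')(r, l) = Mul(Add(5, r), Pow(Add(l, r), -1)) = Mul(Pow(Add(l, r), -1), Add(5, r)))
Add(a, Mul(Function('u')(6, -4), Function('B')(-3))) = Add(Rational(203, 5), Mul(Mul(Pow(Add(-4, 6), -1), Add(5, 6)), Mul(Pow(Add(-4, -3), -1), Add(2, -3)))) = Add(Rational(203, 5), Mul(Mul(Pow(2, -1), 11), Mul(Pow(-7, -1), -1))) = Add(Rational(203, 5), Mul(Mul(Rational(1, 2), 11), Mul(Rational(-1, 7), -1))) = Add(Rational(203, 5), Mul(Rational(11, 2), Rational(1, 7))) = Add(Rational(203, 5), Rational(11, 14)) = Rational(2897, 70)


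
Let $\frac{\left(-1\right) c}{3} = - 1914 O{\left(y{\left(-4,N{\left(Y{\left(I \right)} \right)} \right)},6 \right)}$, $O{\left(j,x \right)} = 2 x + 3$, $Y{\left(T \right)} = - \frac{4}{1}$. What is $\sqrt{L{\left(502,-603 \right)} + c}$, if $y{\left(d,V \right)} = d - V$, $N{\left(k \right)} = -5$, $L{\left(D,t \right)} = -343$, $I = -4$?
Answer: $\sqrt{85787} \approx 292.89$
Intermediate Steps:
$Y{\left(T \right)} = -4$ ($Y{\left(T \right)} = \left(-4\right) 1 = -4$)
$O{\left(j,x \right)} = 3 + 2 x$
$c = 86130$ ($c = - 3 \left(- 1914 \left(3 + 2 \cdot 6\right)\right) = - 3 \left(- 1914 \left(3 + 12\right)\right) = - 3 \left(\left(-1914\right) 15\right) = \left(-3\right) \left(-28710\right) = 86130$)
$\sqrt{L{\left(502,-603 \right)} + c} = \sqrt{-343 + 86130} = \sqrt{85787}$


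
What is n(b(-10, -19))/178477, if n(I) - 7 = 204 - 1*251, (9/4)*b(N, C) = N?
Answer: -40/178477 ≈ -0.00022412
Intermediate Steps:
b(N, C) = 4*N/9
n(I) = -40 (n(I) = 7 + (204 - 1*251) = 7 + (204 - 251) = 7 - 47 = -40)
n(b(-10, -19))/178477 = -40/178477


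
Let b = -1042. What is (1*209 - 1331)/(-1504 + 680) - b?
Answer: 429865/412 ≈ 1043.4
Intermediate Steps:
(1*209 - 1331)/(-1504 + 680) - b = (1*209 - 1331)/(-1504 + 680) - 1*(-1042) = (209 - 1331)/(-824) + 1042 = -1122*(-1/824) + 1042 = 561/412 + 1042 = 429865/412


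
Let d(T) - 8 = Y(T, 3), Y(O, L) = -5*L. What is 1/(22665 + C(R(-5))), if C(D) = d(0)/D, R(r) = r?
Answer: 5/113332 ≈ 4.4118e-5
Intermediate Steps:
d(T) = -7 (d(T) = 8 - 5*3 = 8 - 15 = -7)
C(D) = -7/D
1/(22665 + C(R(-5))) = 1/(22665 - 7/(-5)) = 1/(22665 - 7*(-⅕)) = 1/(22665 + 7/5) = 1/(113332/5) = 5/113332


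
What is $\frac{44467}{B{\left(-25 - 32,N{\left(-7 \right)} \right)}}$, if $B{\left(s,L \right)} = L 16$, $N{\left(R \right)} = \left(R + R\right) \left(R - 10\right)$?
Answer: $\frac{44467}{3808} \approx 11.677$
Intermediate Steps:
$N{\left(R \right)} = 2 R \left(-10 + R\right)$
$B{\left(s,L \right)} = 16 L$
$\frac{44467}{B{\left(-25 - 32,N{\left(-7 \right)} \right)}} = \frac{44467}{16 \cdot 2 \left(-7\right) \left(-10 - 7\right)} = \frac{44467}{16 \cdot 2 \left(-7\right) \left(-17\right)} = \frac{44467}{16 \cdot 238} = \frac{44467}{3808}$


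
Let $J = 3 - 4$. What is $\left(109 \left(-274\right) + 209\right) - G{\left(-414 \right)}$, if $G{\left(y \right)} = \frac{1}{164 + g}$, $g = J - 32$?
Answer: $- \frac{3885068}{131} \approx -29657.0$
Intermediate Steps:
$J = -1$
$g = -33$ ($g = -1 - 32 = -33$)
$G{\left(y \right)} = \frac{1}{131}$ ($G{\left(y \right)} = \frac{1}{164 - 33} = \frac{1}{131}$)
$\left(109 \left(-274\right) + 209\right) - G{\left(-414 \right)} = \left(109 \left(-274\right) + 209\right) - \frac{1}{131} = \left(-29866 + 209\right) - \frac{1}{131} = -29657 - \frac{1}{131} = - \frac{3885068}{131}$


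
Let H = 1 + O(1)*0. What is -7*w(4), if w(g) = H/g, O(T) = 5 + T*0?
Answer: -7/4 ≈ -1.7500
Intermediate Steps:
O(T) = 5 (O(T) = 5 + 0 = 5)
H = 1 (H = 1 + 5*0 = 1 + 0 = 1)
w(g) = 1/g
-7*w(4) = -7/4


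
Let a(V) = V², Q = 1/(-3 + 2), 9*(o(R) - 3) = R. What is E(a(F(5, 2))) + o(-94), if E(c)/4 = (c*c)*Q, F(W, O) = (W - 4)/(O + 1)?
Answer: -607/81 ≈ -7.4938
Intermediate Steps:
o(R) = 3 + R/9
F(W, O) = (-4 + W)/(1 + O)
Q = -1 (Q = 1/(-1) = -1)
E(c) = -4*c² (E(c) = 4*((c*c)*(-1)) = 4*(c²*(-1)) = 4*(-c²) = -4*c²)
E(a(F(5, 2))) + o(-94) = -4*(-4 + 5)⁴/(1 + 2)⁴ + (3 + (⅑)*(-94)) = -4*((1/3)²)² + (3 - 94/9) = -4*(((⅓)*1)²)² - 67/9 = -4*((⅓)²)² - 67/9 = -4*(⅑)² - 67/9 = -4*1/81 - 67/9 = -4/81 - 67/9 = -607/81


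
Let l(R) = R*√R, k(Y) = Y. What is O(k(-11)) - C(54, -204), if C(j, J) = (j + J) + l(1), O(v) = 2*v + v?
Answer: 116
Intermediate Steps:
O(v) = 3*v
l(R) = R^(3/2)
C(j, J) = 1 + J + j (C(j, J) = (j + J) + 1^(3/2) = (J + j) + 1 = 1 + J + j)
O(k(-11)) - C(54, -204) = 3*(-11) - (1 - 204 + 54) = -33 - 1*(-149) = -33 + 149 = 116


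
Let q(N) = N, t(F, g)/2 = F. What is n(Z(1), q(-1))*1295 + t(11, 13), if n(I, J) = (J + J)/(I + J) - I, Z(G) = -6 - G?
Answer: 37643/4 ≈ 9410.8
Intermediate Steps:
t(F, g) = 2*F
n(I, J) = -I + 2*J/(I + J) (n(I, J) = (2*J)/(I + J) - I = 2*J/(I + J) - I = -I + 2*J/(I + J))
n(Z(1), q(-1))*1295 + t(11, 13) = ((-(-6 - 1*1)² + 2*(-1) - 1*(-6 - 1*1)*(-1))/((-6 - 1*1) - 1))*1295 + 2*11 = ((-(-6 - 1)² - 2 - 1*(-6 - 1)*(-1))/((-6 - 1) - 1))*1295 + 22 = ((-1*(-7)² - 2 - 1*(-7)*(-1))/(-7 - 1))*1295 + 22 = ((-1*49 - 2 - 7)/(-8))*1295 + 22 = -(-49 - 2 - 7)/8*1295 + 22 = -⅛*(-58)*1295 + 22 = (29/4)*1295 + 22 = 37555/4 + 22 = 37643/4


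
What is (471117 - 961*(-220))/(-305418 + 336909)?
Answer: 682537/31491 ≈ 21.674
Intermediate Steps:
(471117 - 961*(-220))/(-305418 + 336909) = (471117 + 211420)/31491 = 682537*(1/31491) = 682537/31491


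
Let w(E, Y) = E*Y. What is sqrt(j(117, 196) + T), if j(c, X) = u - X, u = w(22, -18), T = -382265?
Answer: I*sqrt(382857) ≈ 618.75*I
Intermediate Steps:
u = -396 (u = 22*(-18) = -396)
j(c, X) = -396 - X
sqrt(j(117, 196) + T) = sqrt((-396 - 1*196) - 382265) = sqrt((-396 - 196) - 382265) = sqrt(-592 - 382265) = sqrt(-382857) = I*sqrt(382857)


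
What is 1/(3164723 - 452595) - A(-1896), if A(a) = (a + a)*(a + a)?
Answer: -38998404513791/2712128 ≈ -1.4379e+7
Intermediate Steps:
A(a) = 4*a**2 (A(a) = (2*a)*(2*a) = 4*a**2)
1/(3164723 - 452595) - A(-1896) = 1/(3164723 - 452595) - 4*(-1896)**2 = 1/2712128 - 4*3594816 = 1/2712128 - 1*14379264 = 1/2712128 - 14379264 = -38998404513791/2712128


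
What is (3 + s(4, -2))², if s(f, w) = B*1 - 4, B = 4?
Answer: 9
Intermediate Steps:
s(f, w) = 0 (s(f, w) = 4*1 - 4 = 4 - 4 = 0)
(3 + s(4, -2))² = (3 + 0)² = 3² = 9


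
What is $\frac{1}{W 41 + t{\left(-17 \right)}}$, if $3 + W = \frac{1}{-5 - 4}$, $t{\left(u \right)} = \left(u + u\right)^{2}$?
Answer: $\frac{9}{9256} \approx 0.00097234$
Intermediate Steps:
$t{\left(u \right)} = 4 u^{2}$ ($t{\left(u \right)} = \left(2 u\right)^{2} = 4 u^{2}$)
$W = - \frac{28}{9}$ ($W = -3 + \frac{1}{-5 - 4} = -3 + \frac{1}{-9} = -3 - \frac{1}{9} = - \frac{28}{9} \approx -3.1111$)
$\frac{1}{W 41 + t{\left(-17 \right)}} = \frac{1}{\left(- \frac{28}{9}\right) 41 + 4 \left(-17\right)^{2}} = \frac{1}{- \frac{1148}{9} + 4 \cdot 289} = \frac{1}{- \frac{1148}{9} + 1156} = \frac{1}{\frac{9256}{9}} = \frac{9}{9256}$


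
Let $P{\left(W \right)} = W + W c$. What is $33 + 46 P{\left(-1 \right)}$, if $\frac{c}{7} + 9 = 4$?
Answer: $1597$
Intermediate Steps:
$c = -35$ ($c = -63 + 7 \cdot 4 = -63 + 28 = -35$)
$P{\left(W \right)} = - 34 W$ ($P{\left(W \right)} = W + W \left(-35\right) = W - 35 W = - 34 W$)
$33 + 46 P{\left(-1 \right)} = 33 + 46 \left(\left(-34\right) \left(-1\right)\right) = 33 + 46 \cdot 34 = 33 + 1564 = 1597$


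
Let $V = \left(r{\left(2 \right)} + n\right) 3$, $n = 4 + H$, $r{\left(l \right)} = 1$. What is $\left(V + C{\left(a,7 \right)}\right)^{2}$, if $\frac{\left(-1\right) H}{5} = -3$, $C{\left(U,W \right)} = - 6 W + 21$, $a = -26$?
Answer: $1521$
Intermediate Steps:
$C{\left(U,W \right)} = 21 - 6 W$
$H = 15$ ($H = \left(-5\right) \left(-3\right) = 15$)
$n = 19$ ($n = 4 + 15 = 19$)
$V = 60$ ($V = \left(1 + 19\right) 3 = 20 \cdot 3 = 60$)
$\left(V + C{\left(a,7 \right)}\right)^{2} = \left(60 + \left(21 - 42\right)\right)^{2} = \left(60 - 21\right)^{2} = 39^{2} = 1521$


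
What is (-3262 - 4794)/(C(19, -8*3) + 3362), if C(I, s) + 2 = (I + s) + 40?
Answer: -8056/3395 ≈ -2.3729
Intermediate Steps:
C(I, s) = 38 + I + s (C(I, s) = -2 + ((I + s) + 40) = -2 + (40 + I + s) = 38 + I + s)
(-3262 - 4794)/(C(19, -8*3) + 3362) = (-3262 - 4794)/((38 + 19 - 8*3) + 3362) = -8056/((38 + 19 - 24) + 3362) = -8056/(33 + 3362) = -8056/3395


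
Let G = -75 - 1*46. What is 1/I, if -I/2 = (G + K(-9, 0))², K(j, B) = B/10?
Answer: -1/29282 ≈ -3.4151e-5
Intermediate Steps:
K(j, B) = B/10 (K(j, B) = B*(⅒) = B/10)
G = -121 (G = -75 - 46 = -121)
I = -29282 (I = -2*(-121 + (⅒)*0)² = -2*(-121 + 0)² = -2*(-121)² = -2*14641 = -29282)
1/I = 1/(-29282) = -1/29282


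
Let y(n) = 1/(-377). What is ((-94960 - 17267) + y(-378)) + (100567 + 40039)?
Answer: 10698882/377 ≈ 28379.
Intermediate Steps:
y(n) = -1/377
((-94960 - 17267) + y(-378)) + (100567 + 40039) = ((-94960 - 17267) - 1/377) + (100567 + 40039) = (-112227 - 1/377) + 140606 = -42309580/377 + 140606 = 10698882/377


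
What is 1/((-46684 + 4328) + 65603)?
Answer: 1/23247 ≈ 4.3016e-5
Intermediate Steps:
1/((-46684 + 4328) + 65603) = 1/(-42356 + 65603) = 1/23247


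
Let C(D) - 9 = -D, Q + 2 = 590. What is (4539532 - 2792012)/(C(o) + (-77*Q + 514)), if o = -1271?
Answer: -873760/21741 ≈ -40.190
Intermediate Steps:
Q = 588 (Q = -2 + 590 = 588)
C(D) = 9 - D
(4539532 - 2792012)/(C(o) + (-77*Q + 514)) = (4539532 - 2792012)/((9 - 1*(-1271)) + (-77*588 + 514)) = 1747520/((9 + 1271) + (-45276 + 514)) = 1747520/(1280 - 44762) = 1747520/(-43482) = 1747520*(-1/43482) = -873760/21741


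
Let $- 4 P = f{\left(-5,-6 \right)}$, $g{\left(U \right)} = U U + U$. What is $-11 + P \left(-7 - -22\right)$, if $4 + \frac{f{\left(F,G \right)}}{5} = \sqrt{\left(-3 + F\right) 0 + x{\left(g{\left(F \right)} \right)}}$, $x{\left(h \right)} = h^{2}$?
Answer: $-311$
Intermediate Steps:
$g{\left(U \right)} = U + U^{2}$ ($g{\left(U \right)} = U^{2} + U = U + U^{2}$)
$f{\left(F,G \right)} = -20 + 5 \sqrt{F^{2} \left(1 + F\right)^{2}}$ ($f{\left(F,G \right)} = -20 + 5 \sqrt{\left(-3 + F\right) 0 + \left(F \left(1 + F\right)\right)^{2}} = -20 + 5 \sqrt{0 + F^{2} \left(1 + F\right)^{2}} = -20 + 5 \sqrt{F^{2} \left(1 + F\right)^{2}}$)
$P = -20$ ($P = - \frac{-20 + 5 \sqrt{\left(-5\right)^{2} \left(1 - 5\right)^{2}}}{4} = - \frac{-20 + 5 \sqrt{25 \left(-4\right)^{2}}}{4} = - \frac{-20 + 5 \sqrt{25 \cdot 16}}{4} = - \frac{-20 + 5 \sqrt{400}}{4} = - \frac{-20 + 5 \cdot 20}{4} = - \frac{-20 + 100}{4} = \left(- \frac{1}{4}\right) 80 = -20$)
$-11 + P \left(-7 - -22\right) = -11 - 20 \left(-7 - -22\right) = -11 - 20 \left(-7 + 22\right) = -11 - 300 = -311$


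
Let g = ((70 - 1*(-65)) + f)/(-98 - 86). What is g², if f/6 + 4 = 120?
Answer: 690561/33856 ≈ 20.397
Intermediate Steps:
f = 696 (f = -24 + 6*120 = -24 + 720 = 696)
g = -831/184 (g = ((70 - 1*(-65)) + 696)/(-98 - 86) = ((70 + 65) + 696)/(-184) = (135 + 696)*(-1/184) = 831*(-1/184) = -831/184 ≈ -4.5163)
g² = (-831/184)² = 690561/33856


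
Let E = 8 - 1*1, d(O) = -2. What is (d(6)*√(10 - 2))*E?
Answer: -28*√2 ≈ -39.598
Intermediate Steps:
E = 7 (E = 8 - 1 = 7)
(d(6)*√(10 - 2))*E = -2*√(10 - 2)*7 = -4*√2*7 = -28*√2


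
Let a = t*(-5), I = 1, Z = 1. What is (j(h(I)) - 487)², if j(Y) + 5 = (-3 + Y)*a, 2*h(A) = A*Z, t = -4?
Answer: 293764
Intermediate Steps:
a = 20 (a = -4*(-5) = 20)
h(A) = A/2 (h(A) = (A*1)/2 = A/2)
j(Y) = -65 + 20*Y (j(Y) = -5 + (-3 + Y)*20 = -5 + (-60 + 20*Y) = -65 + 20*Y)
(j(h(I)) - 487)² = ((-65 + 20*((½)*1)) - 487)² = ((-65 + 20*(½)) - 487)² = ((-65 + 10) - 487)² = (-55 - 487)² = (-542)² = 293764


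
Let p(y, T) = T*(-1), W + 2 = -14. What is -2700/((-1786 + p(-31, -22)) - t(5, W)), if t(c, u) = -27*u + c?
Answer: 2700/2201 ≈ 1.2267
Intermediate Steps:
W = -16 (W = -2 - 14 = -16)
p(y, T) = -T
t(c, u) = c - 27*u
-2700/((-1786 + p(-31, -22)) - t(5, W)) = -2700/((-1786 - 1*(-22)) - (5 - 27*(-16))) = -2700/((-1786 + 22) - (5 + 432)) = -2700/(-1764 - 1*437) = -2700/(-1764 - 437) = -2700/(-2201) = -2700*(-1/2201) = 2700/2201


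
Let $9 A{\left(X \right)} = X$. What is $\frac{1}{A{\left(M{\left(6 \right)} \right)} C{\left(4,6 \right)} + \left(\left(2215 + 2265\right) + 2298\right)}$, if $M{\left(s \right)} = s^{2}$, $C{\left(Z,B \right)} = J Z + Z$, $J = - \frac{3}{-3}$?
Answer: $\frac{1}{6810} \approx 0.00014684$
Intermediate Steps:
$J = 1$ ($J = \left(-3\right) \left(- \frac{1}{3}\right) = 1$)
$C{\left(Z,B \right)} = 2 Z$ ($C{\left(Z,B \right)} = 1 Z + Z = Z + Z = 2 Z$)
$A{\left(X \right)} = \frac{X}{9}$
$\frac{1}{A{\left(M{\left(6 \right)} \right)} C{\left(4,6 \right)} + \left(\left(2215 + 2265\right) + 2298\right)} = \frac{1}{\frac{6^{2}}{9} \cdot 2 \cdot 4 + \left(\left(2215 + 2265\right) + 2298\right)} = \frac{1}{\frac{1}{9} \cdot 36 \cdot 8 + \left(4480 + 2298\right)} = \frac{1}{4 \cdot 8 + 6778} = \frac{1}{32 + 6778} = \frac{1}{6810}$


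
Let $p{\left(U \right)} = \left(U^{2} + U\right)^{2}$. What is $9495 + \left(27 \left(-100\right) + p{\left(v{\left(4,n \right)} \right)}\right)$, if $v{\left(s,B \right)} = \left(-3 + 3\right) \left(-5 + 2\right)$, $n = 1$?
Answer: $6795$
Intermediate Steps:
$v{\left(s,B \right)} = 0$ ($v{\left(s,B \right)} = 0 \left(-3\right) = 0$)
$p{\left(U \right)} = \left(U + U^{2}\right)^{2}$
$9495 + \left(27 \left(-100\right) + p{\left(v{\left(4,n \right)} \right)}\right) = 9495 + \left(27 \left(-100\right) + 0^{2} \left(1 + 0\right)^{2}\right) = 9495 - \left(2700 + 0 \cdot 1^{2}\right) = 9495 + \left(-2700 + 0 \cdot 1\right) = 9495 + \left(-2700 + 0\right) = 9495 - 2700 = 6795$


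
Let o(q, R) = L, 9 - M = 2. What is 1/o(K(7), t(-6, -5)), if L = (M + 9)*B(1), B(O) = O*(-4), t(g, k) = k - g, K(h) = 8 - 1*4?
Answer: -1/64 ≈ -0.015625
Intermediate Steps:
K(h) = 4 (K(h) = 8 - 4 = 4)
M = 7 (M = 9 - 1*2 = 9 - 2 = 7)
B(O) = -4*O
L = -64 (L = (7 + 9)*(-4*1) = 16*(-4) = -64)
o(q, R) = -64
1/o(K(7), t(-6, -5)) = 1/(-64) = -1/64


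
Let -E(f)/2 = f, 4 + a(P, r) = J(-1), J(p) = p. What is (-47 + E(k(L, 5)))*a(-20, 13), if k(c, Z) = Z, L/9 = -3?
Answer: 285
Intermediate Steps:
L = -27 (L = 9*(-3) = -27)
a(P, r) = -5 (a(P, r) = -4 - 1 = -5)
E(f) = -2*f
(-47 + E(k(L, 5)))*a(-20, 13) = (-47 - 2*5)*(-5) = (-47 - 10)*(-5) = -57*(-5) = 285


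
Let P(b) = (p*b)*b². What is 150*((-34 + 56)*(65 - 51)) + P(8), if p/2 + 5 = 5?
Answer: 46200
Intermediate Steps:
p = 0 (p = -10 + 2*5 = -10 + 10 = 0)
P(b) = 0 (P(b) = (0*b)*b² = 0*b² = 0)
150*((-34 + 56)*(65 - 51)) + P(8) = 150*((-34 + 56)*(65 - 51)) + 0 = 150*(22*14) + 0 = 150*308 + 0 = 46200 + 0 = 46200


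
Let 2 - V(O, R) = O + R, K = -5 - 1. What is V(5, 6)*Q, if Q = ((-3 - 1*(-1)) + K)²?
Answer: -576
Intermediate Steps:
K = -6
V(O, R) = 2 - O - R (V(O, R) = 2 - (O + R) = 2 + (-O - R) = 2 - O - R)
Q = 64 (Q = ((-3 - 1*(-1)) - 6)² = ((-3 + 1) - 6)² = (-2 - 6)² = (-8)² = 64)
V(5, 6)*Q = (2 - 1*5 - 1*6)*64 = (2 - 5 - 6)*64 = -9*64 = -576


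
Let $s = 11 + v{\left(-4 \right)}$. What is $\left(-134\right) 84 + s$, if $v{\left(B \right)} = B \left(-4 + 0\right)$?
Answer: $-11229$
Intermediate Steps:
$v{\left(B \right)} = - 4 B$ ($v{\left(B \right)} = B \left(-4\right) = - 4 B$)
$s = 27$ ($s = 11 - -16 = 11 + 16 = 27$)
$\left(-134\right) 84 + s = \left(-134\right) 84 + 27 = -11256 + 27 = -11229$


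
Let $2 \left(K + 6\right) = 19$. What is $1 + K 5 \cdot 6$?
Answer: $106$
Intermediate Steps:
$K = \frac{7}{2}$ ($K = -6 + \frac{1}{2} \cdot 19 = -6 + \frac{19}{2} = \frac{7}{2} \approx 3.5$)
$1 + K 5 \cdot 6 = 1 + \frac{7 \cdot 5 \cdot 6}{2} = 1 + \frac{7}{2} \cdot 30 = 1 + 105 = 106$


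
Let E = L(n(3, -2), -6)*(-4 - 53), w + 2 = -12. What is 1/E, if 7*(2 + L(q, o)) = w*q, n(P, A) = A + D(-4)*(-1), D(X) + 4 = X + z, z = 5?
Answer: 1/228 ≈ 0.0043860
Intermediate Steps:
w = -14 (w = -2 - 12 = -14)
D(X) = 1 + X (D(X) = -4 + (X + 5) = -4 + (5 + X) = 1 + X)
n(P, A) = 3 + A (n(P, A) = A + (1 - 4)*(-1) = A - 3*(-1) = A + 3 = 3 + A)
L(q, o) = -2 - 2*q (L(q, o) = -2 + (-14*q)/7 = -2 - 2*q)
E = 228 (E = (-2 - 2*(3 - 2))*(-4 - 53) = (-2 - 2*1)*(-57) = (-2 - 2)*(-57) = -4*(-57) = 228)
1/E = 1/228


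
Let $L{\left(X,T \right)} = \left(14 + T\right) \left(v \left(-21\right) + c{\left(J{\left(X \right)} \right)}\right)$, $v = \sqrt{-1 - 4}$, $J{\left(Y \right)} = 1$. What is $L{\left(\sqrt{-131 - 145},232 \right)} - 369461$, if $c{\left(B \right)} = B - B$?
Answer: $-369461 - 5166 i \sqrt{5} \approx -3.6946 \cdot 10^{5} - 11552.0 i$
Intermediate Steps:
$c{\left(B \right)} = 0$
$v = i \sqrt{5}$ ($v = \sqrt{-5} = i \sqrt{5} \approx 2.2361 i$)
$L{\left(X,T \right)} = - 21 i \sqrt{5} \left(14 + T\right)$ ($L{\left(X,T \right)} = \left(14 + T\right) \left(i \sqrt{5} \left(-21\right) + 0\right) = \left(14 + T\right) \left(- 21 i \sqrt{5} + 0\right) = \left(14 + T\right) \left(- 21 i \sqrt{5}\right) = - 21 i \sqrt{5} \left(14 + T\right)$)
$L{\left(\sqrt{-131 - 145},232 \right)} - 369461 = 21 i \sqrt{5} \left(-14 - 232\right) - 369461 = 21 i \sqrt{5} \left(-246\right) - 369461 = - 5166 i \sqrt{5} - 369461 = -369461 - 5166 i \sqrt{5}$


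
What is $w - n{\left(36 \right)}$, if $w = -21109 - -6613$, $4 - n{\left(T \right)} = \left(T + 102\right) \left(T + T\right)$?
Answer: $-4564$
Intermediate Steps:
$n{\left(T \right)} = 4 - 2 T \left(102 + T\right)$ ($n{\left(T \right)} = 4 - \left(T + 102\right) \left(T + T\right) = 4 - \left(102 + T\right) 2 T = 4 - 2 T \left(102 + T\right)$)
$w = -14496$ ($w = -21109 + 6613 = -14496$)
$w - n{\left(36 \right)} = -14496 - \left(4 - 7344 - 2 \cdot 36^{2}\right) = -14496 - \left(4 - 7344 - 2592\right) = -14496 - -9932 = -14496 + 9932 = -4564$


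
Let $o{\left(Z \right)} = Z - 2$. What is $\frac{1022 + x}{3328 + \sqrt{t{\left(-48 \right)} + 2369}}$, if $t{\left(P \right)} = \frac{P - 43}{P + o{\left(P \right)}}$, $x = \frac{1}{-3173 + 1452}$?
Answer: $\frac{27316283904}{88932673279} - \frac{586287 \sqrt{464506}}{88932673279} \approx 0.30266$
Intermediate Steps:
$o{\left(Z \right)} = -2 + Z$ ($o{\left(Z \right)} = Z - 2 = -2 + Z$)
$x = - \frac{1}{1721}$ ($x = \frac{1}{-1721} = - \frac{1}{1721} \approx -0.00058106$)
$t{\left(P \right)} = \frac{-43 + P}{-2 + 2 P}$ ($t{\left(P \right)} = \frac{P - 43}{P + \left(-2 + P\right)} = \frac{-43 + P}{-2 + 2 P}$)
$\frac{1022 + x}{3328 + \sqrt{t{\left(-48 \right)} + 2369}} = \frac{1022 - \frac{1}{1721}}{3328 + \sqrt{\frac{-43 - 48}{2 \left(-1 - 48\right)} + 2369}} = \frac{1758861}{1721 \left(3328 + \sqrt{\frac{1}{2} \frac{1}{-49} \left(-91\right) + 2369}\right)} = \frac{1758861}{1721 \left(3328 + \sqrt{\frac{1}{2} \left(- \frac{1}{49}\right) \left(-91\right) + 2369}\right)} = \frac{1758861}{1721 \left(3328 + \sqrt{\frac{13}{14} + 2369}\right)} = \frac{1758861}{1721 \left(3328 + \sqrt{\frac{33179}{14}}\right)} = \frac{1758861}{1721 \left(3328 + \frac{\sqrt{464506}}{14}\right)}$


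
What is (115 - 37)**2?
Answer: 6084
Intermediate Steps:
(115 - 37)**2 = 78**2 = 6084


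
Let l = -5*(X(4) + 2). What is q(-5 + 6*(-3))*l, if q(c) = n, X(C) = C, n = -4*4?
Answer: 480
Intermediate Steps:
n = -16
l = -30 (l = -5*(4 + 2) = -5*6 = -30)
q(c) = -16
q(-5 + 6*(-3))*l = -16*(-30) = 480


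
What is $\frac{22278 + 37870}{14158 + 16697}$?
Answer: $\frac{5468}{2805} \approx 1.9494$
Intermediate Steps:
$\frac{22278 + 37870}{14158 + 16697} = \frac{60148}{30855} = 60148 \cdot \frac{1}{30855} = \frac{5468}{2805}$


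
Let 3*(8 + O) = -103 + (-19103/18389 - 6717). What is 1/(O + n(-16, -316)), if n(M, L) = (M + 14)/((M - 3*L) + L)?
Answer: -2427348/5538438317 ≈ -0.00043827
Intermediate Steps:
n(M, L) = (14 + M)/(M - 2*L)
O = -17981917/7881 (O = -8 + (-103 + (-19103/18389 - 6717))/3 = -8 + (-103 + (-19103*1/18389 - 6717))/3 = -8 + (-103 + (-2729/2627 - 6717))/3 = -8 + (-103 - 17648288/2627)/3 = -8 + (⅓)*(-17918869/2627) = -8 - 17918869/7881 = -17981917/7881 ≈ -2281.7)
1/(O + n(-16, -316)) = 1/(-17981917/7881 + (-14 - 1*(-16))/(-1*(-16) + 2*(-316))) = 1/(-17981917/7881 + (-14 + 16)/(16 - 632)) = 1/(-17981917/7881 + 2/(-616)) = 1/(-17981917/7881 - 1/616*2) = 1/(-17981917/7881 - 1/308) = 1/(-5538438317/2427348) = -2427348/5538438317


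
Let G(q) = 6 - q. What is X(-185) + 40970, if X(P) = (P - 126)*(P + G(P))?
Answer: 39104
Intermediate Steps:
X(P) = -756 + 6*P (X(P) = (P - 126)*(P + (6 - P)) = (-126 + P)*6 = -756 + 6*P)
X(-185) + 40970 = (-756 + 6*(-185)) + 40970 = (-756 - 1110) + 40970 = -1866 + 40970 = 39104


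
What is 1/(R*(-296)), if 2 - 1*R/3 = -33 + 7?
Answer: -1/24864 ≈ -4.0219e-5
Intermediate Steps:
R = 84 (R = 6 - 3*(-33 + 7) = 6 - 3*(-26) = 6 + 78 = 84)
1/(R*(-296)) = 1/(84*(-296)) = 1/(-24864) = -1/24864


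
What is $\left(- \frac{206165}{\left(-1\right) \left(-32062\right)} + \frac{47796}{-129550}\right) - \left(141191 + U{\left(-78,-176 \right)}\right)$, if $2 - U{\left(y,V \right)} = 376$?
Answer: $- \frac{292465126268401}{2076816050} \approx -1.4082 \cdot 10^{5}$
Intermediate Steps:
$U{\left(y,V \right)} = -374$ ($U{\left(y,V \right)} = 2 - 376 = -374$)
$\left(- \frac{206165}{\left(-1\right) \left(-32062\right)} + \frac{47796}{-129550}\right) - \left(141191 + U{\left(-78,-176 \right)}\right) = \left(- \frac{206165}{\left(-1\right) \left(-32062\right)} + \frac{47796}{-129550}\right) - \left(141191 - 374\right) = \left(- \frac{206165}{32062} + 47796 \left(- \frac{1}{129550}\right)\right) - 140817 = \left(\left(-206165\right) \frac{1}{32062} - \frac{23898}{64775}\right) - 140817 = \left(- \frac{206165}{32062} - \frac{23898}{64775}\right) - 140817 = - \frac{14120555551}{2076816050} - 140817 = - \frac{292465126268401}{2076816050}$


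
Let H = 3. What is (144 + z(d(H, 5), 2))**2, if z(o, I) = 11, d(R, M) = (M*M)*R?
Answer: 24025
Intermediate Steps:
d(R, M) = R*M**2 (d(R, M) = M**2*R = R*M**2)
(144 + z(d(H, 5), 2))**2 = (144 + 11)**2 = 155**2 = 24025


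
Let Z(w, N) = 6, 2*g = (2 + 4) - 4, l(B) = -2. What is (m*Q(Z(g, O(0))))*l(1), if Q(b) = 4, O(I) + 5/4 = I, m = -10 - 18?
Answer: 224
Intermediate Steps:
g = 1 (g = ((2 + 4) - 4)/2 = (6 - 4)/2 = (½)*2 = 1)
m = -28
O(I) = -5/4 + I
(m*Q(Z(g, O(0))))*l(1) = -28*4*(-2) = -112*(-2) = 224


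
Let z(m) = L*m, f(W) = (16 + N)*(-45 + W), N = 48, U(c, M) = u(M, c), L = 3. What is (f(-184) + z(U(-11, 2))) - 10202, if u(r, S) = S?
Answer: -24891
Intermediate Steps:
U(c, M) = c
f(W) = -2880 + 64*W (f(W) = (16 + 48)*(-45 + W) = 64*(-45 + W) = -2880 + 64*W)
z(m) = 3*m
(f(-184) + z(U(-11, 2))) - 10202 = ((-2880 + 64*(-184)) + 3*(-11)) - 10202 = ((-2880 - 11776) - 33) - 10202 = (-14656 - 33) - 10202 = -14689 - 10202 = -24891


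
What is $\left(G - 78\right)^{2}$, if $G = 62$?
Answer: $256$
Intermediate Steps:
$\left(G - 78\right)^{2} = \left(62 - 78\right)^{2} = \left(-16\right)^{2} = 256$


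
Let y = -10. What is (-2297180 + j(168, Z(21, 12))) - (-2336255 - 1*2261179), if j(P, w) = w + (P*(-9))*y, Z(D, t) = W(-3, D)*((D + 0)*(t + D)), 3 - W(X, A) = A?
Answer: 2302900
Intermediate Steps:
W(X, A) = 3 - A
Z(D, t) = D*(3 - D)*(D + t) (Z(D, t) = (3 - D)*((D + 0)*(t + D)) = (3 - D)*(D*(D + t)) = D*(3 - D)*(D + t))
j(P, w) = w + 90*P (j(P, w) = w + (P*(-9))*(-10) = w - 9*P*(-10) = w + 90*P)
(-2297180 + j(168, Z(21, 12))) - (-2336255 - 1*2261179) = (-2297180 + (-1*21*(-3 + 21)*(21 + 12) + 90*168)) - (-2336255 - 1*2261179) = (-2297180 + (-1*21*18*33 + 15120)) - (-2336255 - 2261179) = (-2297180 + (-12474 + 15120)) - 1*(-4597434) = (-2297180 + 2646) + 4597434 = -2294534 + 4597434 = 2302900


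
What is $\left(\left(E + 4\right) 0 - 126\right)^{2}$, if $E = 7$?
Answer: $15876$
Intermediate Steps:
$\left(\left(E + 4\right) 0 - 126\right)^{2} = \left(\left(7 + 4\right) 0 - 126\right)^{2} = \left(11 \cdot 0 - 126\right)^{2} = \left(0 - 126\right)^{2} = \left(-126\right)^{2} = 15876$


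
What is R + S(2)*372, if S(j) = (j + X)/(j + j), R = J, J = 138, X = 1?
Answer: 417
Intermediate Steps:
R = 138
S(j) = (1 + j)/(2*j) (S(j) = (j + 1)/(j + j) = (1 + j)/((2*j)) = (1 + j)*(1/(2*j)) = (1 + j)/(2*j))
R + S(2)*372 = 138 + ((½)*(1 + 2)/2)*372 = 138 + ((½)*(½)*3)*372 = 138 + (¾)*372 = 138 + 279 = 417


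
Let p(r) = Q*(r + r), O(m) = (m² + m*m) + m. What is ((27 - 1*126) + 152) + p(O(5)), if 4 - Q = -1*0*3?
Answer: 493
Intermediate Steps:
Q = 4 (Q = 4 - (-1*0)*3 = 4 - 0*3 = 4 - 1*0 = 4 + 0 = 4)
O(m) = m + 2*m² (O(m) = (m² + m²) + m = 2*m² + m = m + 2*m²)
p(r) = 8*r (p(r) = 4*(r + r) = 4*(2*r) = 8*r)
((27 - 1*126) + 152) + p(O(5)) = ((27 - 1*126) + 152) + 8*(5*(1 + 2*5)) = ((27 - 126) + 152) + 8*(5*(1 + 10)) = (-99 + 152) + 8*(5*11) = 53 + 8*55 = 53 + 440 = 493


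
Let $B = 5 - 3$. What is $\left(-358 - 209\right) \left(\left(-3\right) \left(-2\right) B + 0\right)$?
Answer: $-6804$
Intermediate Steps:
$B = 2$
$\left(-358 - 209\right) \left(\left(-3\right) \left(-2\right) B + 0\right) = \left(-358 - 209\right) \left(\left(-3\right) \left(-2\right) 2 + 0\right) = - 567 \left(6 \cdot 2 + 0\right) = - 567 \left(12 + 0\right) = \left(-567\right) 12 = -6804$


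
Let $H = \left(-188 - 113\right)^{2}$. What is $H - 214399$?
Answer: $-123798$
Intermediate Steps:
$H = 90601$ ($H = \left(-301\right)^{2} = 90601$)
$H - 214399 = 90601 - 214399 = -123798$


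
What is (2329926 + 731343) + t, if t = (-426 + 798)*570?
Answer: 3273309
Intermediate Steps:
t = 212040 (t = 372*570 = 212040)
(2329926 + 731343) + t = (2329926 + 731343) + 212040 = 3061269 + 212040 = 3273309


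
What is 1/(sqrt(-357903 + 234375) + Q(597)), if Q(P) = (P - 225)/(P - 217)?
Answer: 2945/371616283 - 18050*I*sqrt(30882)/1114848849 ≈ 7.9248e-6 - 0.0028452*I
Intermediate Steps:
Q(P) = (-225 + P)/(-217 + P)
1/(sqrt(-357903 + 234375) + Q(597)) = 1/(sqrt(-357903 + 234375) + (-225 + 597)/(-217 + 597)) = 1/(sqrt(-123528) + 372/380) = 1/(2*I*sqrt(30882) + (1/380)*372) = 1/(2*I*sqrt(30882) + 93/95) = 1/(93/95 + 2*I*sqrt(30882))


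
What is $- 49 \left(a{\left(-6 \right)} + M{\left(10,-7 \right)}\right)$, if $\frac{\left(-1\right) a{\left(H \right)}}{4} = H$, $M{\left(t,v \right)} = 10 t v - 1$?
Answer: $33173$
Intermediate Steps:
$M{\left(t,v \right)} = -1 + 10 t v$ ($M{\left(t,v \right)} = 10 t v - 1 = -1 + 10 t v$)
$a{\left(H \right)} = - 4 H$
$- 49 \left(a{\left(-6 \right)} + M{\left(10,-7 \right)}\right) = - 49 \left(\left(-4\right) \left(-6\right) + \left(-1 + 10 \cdot 10 \left(-7\right)\right)\right) = - 49 \left(24 - 701\right) = \left(-49\right) \left(-677\right) = 33173$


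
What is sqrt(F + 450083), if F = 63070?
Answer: 3*sqrt(57017) ≈ 716.35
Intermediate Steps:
sqrt(F + 450083) = sqrt(63070 + 450083) = sqrt(513153) = 3*sqrt(57017)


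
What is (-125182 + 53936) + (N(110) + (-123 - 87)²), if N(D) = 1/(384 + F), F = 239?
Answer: -16911957/623 ≈ -27146.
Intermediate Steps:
N(D) = 1/623 (N(D) = 1/(384 + 239) = 1/623)
(-125182 + 53936) + (N(110) + (-123 - 87)²) = (-125182 + 53936) + (1/623 + (-123 - 87)²) = -71246 + (1/623 + (-210)²) = -71246 + (1/623 + 44100) = -71246 + 27474301/623 = -16911957/623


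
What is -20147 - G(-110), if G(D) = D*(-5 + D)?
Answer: -32797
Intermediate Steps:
-20147 - G(-110) = -20147 - (-110)*(-5 - 110) = -20147 - (-110)*(-115) = -20147 - 1*12650 = -20147 - 12650 = -32797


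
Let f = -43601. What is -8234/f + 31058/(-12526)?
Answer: -625510387/273073063 ≈ -2.2906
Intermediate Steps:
-8234/f + 31058/(-12526) = -8234/(-43601) + 31058/(-12526) = -8234*(-1/43601) + 31058*(-1/12526) = 8234/43601 - 15529/6263 = -625510387/273073063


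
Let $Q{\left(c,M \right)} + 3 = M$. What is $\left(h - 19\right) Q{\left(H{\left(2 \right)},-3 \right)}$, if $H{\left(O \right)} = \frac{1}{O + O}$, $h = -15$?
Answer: $204$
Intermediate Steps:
$H{\left(O \right)} = \frac{1}{2 O}$
$Q{\left(c,M \right)} = -3 + M$
$\left(h - 19\right) Q{\left(H{\left(2 \right)},-3 \right)} = \left(-15 - 19\right) \left(-3 - 3\right) = \left(-34\right) \left(-6\right) = 204$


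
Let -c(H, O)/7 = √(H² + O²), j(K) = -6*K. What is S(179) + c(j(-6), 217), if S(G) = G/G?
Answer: 1 - 7*√48385 ≈ -1538.8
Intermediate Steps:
S(G) = 1
c(H, O) = -7*√(H² + O²)
S(179) + c(j(-6), 217) = 1 - 7*√((-6*(-6))² + 217²) = 1 - 7*√(36² + 47089) = 1 - 7*√(1296 + 47089) = 1 - 7*√48385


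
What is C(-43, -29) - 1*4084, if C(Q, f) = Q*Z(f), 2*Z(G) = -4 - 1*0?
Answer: -3998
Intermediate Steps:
Z(G) = -2 (Z(G) = (-4 - 1*0)/2 = (-4 + 0)/2 = (1/2)*(-4) = -2)
C(Q, f) = -2*Q (C(Q, f) = Q*(-2) = -2*Q)
C(-43, -29) - 1*4084 = -2*(-43) - 1*4084 = 86 - 4084 = -3998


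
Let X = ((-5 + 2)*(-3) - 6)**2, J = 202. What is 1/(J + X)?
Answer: 1/211 ≈ 0.0047393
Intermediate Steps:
X = 9 (X = (-3*(-3) - 6)**2 = (9 - 6)**2 = 3**2 = 9)
1/(J + X) = 1/(202 + 9) = 1/211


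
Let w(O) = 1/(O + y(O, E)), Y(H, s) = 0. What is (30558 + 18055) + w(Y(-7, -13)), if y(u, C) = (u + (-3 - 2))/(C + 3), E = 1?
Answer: 243061/5 ≈ 48612.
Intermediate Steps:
y(u, C) = (-5 + u)/(3 + C) (y(u, C) = (u - 5)/(3 + C) = (-5 + u)/(3 + C))
w(O) = 1/(-5/4 + 5*O/4) (w(O) = 1/(O + (-5 + O)/(3 + 1)) = 1/(O + (-5 + O)/4) = 1/(O + (-5/4 + O/4)) = 1/(-5/4 + 5*O/4))
(30558 + 18055) + w(Y(-7, -13)) = (30558 + 18055) + 4/(5*(-1 + 0)) = 48613 + (⅘)/(-1) = 48613 + (⅘)*(-1) = 48613 - ⅘ = 243061/5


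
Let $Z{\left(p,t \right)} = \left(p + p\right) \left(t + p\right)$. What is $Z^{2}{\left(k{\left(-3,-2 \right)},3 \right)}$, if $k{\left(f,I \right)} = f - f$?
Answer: $0$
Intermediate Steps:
$k{\left(f,I \right)} = 0$
$Z{\left(p,t \right)} = 2 p \left(p + t\right)$
$Z^{2}{\left(k{\left(-3,-2 \right)},3 \right)} = \left(2 \cdot 0 \left(0 + 3\right)\right)^{2} = \left(2 \cdot 0 \cdot 3\right)^{2} = 0^{2} = 0$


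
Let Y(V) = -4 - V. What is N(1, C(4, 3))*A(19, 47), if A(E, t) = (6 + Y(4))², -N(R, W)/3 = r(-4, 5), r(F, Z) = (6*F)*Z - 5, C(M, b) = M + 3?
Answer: 1500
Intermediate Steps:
C(M, b) = 3 + M
r(F, Z) = -5 + 6*F*Z (r(F, Z) = 6*F*Z - 5 = -5 + 6*F*Z)
N(R, W) = 375 (N(R, W) = -3*(-5 + 6*(-4)*5) = -3*(-5 - 120) = -3*(-125) = 375)
A(E, t) = 4 (A(E, t) = (6 + (-4 - 1*4))² = (6 + (-4 - 4))² = (6 - 8)² = (-2)² = 4)
N(1, C(4, 3))*A(19, 47) = 375*4 = 1500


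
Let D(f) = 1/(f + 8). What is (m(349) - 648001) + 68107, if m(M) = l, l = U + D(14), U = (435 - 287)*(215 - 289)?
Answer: -12998611/22 ≈ -5.9085e+5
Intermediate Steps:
D(f) = 1/(8 + f)
U = -10952 (U = 148*(-74) = -10952)
l = -240943/22 (l = -10952 + 1/(8 + 14) = -10952 + 1/22 = -240943/22 ≈ -10952.)
m(M) = -240943/22
(m(349) - 648001) + 68107 = (-240943/22 - 648001) + 68107 = -14496965/22 + 68107 = -12998611/22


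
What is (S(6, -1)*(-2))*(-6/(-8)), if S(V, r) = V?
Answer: -9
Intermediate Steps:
(S(6, -1)*(-2))*(-6/(-8)) = (6*(-2))*(-6/(-8)) = -(-72)*(-1)/8 = -12*¾ = -9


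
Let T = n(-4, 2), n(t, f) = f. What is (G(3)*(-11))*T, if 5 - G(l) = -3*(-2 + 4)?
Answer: -242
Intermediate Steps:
T = 2
G(l) = 11 (G(l) = 5 - (-3)*(-2 + 4) = 5 - (-3)*2 = 5 - 1*(-6) = 5 + 6 = 11)
(G(3)*(-11))*T = (11*(-11))*2 = -121*2 = -242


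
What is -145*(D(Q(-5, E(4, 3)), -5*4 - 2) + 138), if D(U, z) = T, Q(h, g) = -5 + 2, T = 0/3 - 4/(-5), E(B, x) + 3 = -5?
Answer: -20126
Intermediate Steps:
E(B, x) = -8 (E(B, x) = -3 - 5 = -8)
T = 4/5 (T = 0*(1/3) - 4*(-1/5) = 0 + 4/5 = 4/5 ≈ 0.80000)
Q(h, g) = -3
D(U, z) = 4/5
-145*(D(Q(-5, E(4, 3)), -5*4 - 2) + 138) = -145*(4/5 + 138) = -145*694/5 = -20126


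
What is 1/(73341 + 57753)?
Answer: 1/131094 ≈ 7.6281e-6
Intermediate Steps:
1/(73341 + 57753) = 1/131094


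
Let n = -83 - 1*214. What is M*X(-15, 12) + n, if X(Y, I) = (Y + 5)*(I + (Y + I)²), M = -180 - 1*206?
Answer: 80763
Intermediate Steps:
n = -297 (n = -83 - 214 = -297)
M = -386 (M = -180 - 206 = -386)
X(Y, I) = (5 + Y)*(I + (I + Y)²)
M*X(-15, 12) + n = -386*(5*12 + 5*(12 - 15)² + 12*(-15) - 15*(12 - 15)²) - 297 = -386*(60 + 5*(-3)² - 180 - 15*(-3)²) - 297 = -386*(60 + 5*9 - 180 - 15*9) - 297 = -386*(60 + 45 - 180 - 135) - 297 = -386*(-210) - 297 = 81060 - 297 = 80763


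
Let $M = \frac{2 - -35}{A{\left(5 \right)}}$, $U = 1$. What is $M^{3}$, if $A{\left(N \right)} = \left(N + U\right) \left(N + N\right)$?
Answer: $\frac{50653}{216000} \approx 0.2345$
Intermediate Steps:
$A{\left(N \right)} = 2 N \left(1 + N\right)$ ($A{\left(N \right)} = \left(N + 1\right) \left(N + N\right) = \left(1 + N\right) 2 N = 2 N \left(1 + N\right)$)
$M = \frac{37}{60}$ ($M = \frac{2 - -35}{2 \cdot 5 \left(1 + 5\right)} = \frac{2 + 35}{2 \cdot 5 \cdot 6} = \frac{37}{60} \approx 0.61667$)
$M^{3} = \left(\frac{37}{60}\right)^{3} = \frac{50653}{216000}$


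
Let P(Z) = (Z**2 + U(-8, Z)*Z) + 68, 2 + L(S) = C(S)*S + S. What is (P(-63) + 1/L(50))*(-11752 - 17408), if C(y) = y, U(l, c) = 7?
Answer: -66795419610/637 ≈ -1.0486e+8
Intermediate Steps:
L(S) = -2 + S + S**2 (L(S) = -2 + (S*S + S) = -2 + (S**2 + S) = -2 + (S + S**2) = -2 + S + S**2)
P(Z) = 68 + Z**2 + 7*Z (P(Z) = (Z**2 + 7*Z) + 68 = 68 + Z**2 + 7*Z)
(P(-63) + 1/L(50))*(-11752 - 17408) = ((68 + (-63)**2 + 7*(-63)) + 1/(-2 + 50 + 50**2))*(-11752 - 17408) = ((68 + 3969 - 441) + 1/(-2 + 50 + 2500))*(-29160) = (3596 + 1/2548)*(-29160) = (9162609/2548)*(-29160) = -66795419610/637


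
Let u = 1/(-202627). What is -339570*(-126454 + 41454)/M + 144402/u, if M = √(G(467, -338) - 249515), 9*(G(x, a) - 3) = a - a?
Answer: -29259744054 - 7215862500*I*√62378/31189 ≈ -2.926e+10 - 5.7783e+7*I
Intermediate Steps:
G(x, a) = 3 (G(x, a) = 3 + (a - a)/9 = 3 + (⅑)*0 = 3 + 0 = 3)
M = 2*I*√62378 (M = √(3 - 249515) = √(-249512) = 2*I*√62378 ≈ 499.51*I)
u = -1/202627 ≈ -4.9352e-6
-339570*(-126454 + 41454)/M + 144402/u = -339570*(-I*√62378*(-126454 + 41454)/124756) + 144402/(-1/202627) = -339570*21250*I*√62378/31189 + 144402*(-202627) = -339570*21250*I*√62378/31189 - 29259744054 = -7215862500*I*√62378/31189 - 29259744054 = -29259744054 - 7215862500*I*√62378/31189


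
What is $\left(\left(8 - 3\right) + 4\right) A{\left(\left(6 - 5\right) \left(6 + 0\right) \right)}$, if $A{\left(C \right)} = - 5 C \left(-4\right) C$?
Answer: $6480$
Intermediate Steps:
$A{\left(C \right)} = 20 C^{2}$ ($A{\left(C \right)} = 20 C C = 20 C^{2}$)
$\left(\left(8 - 3\right) + 4\right) A{\left(\left(6 - 5\right) \left(6 + 0\right) \right)} = \left(\left(8 - 3\right) + 4\right) 20 \left(\left(6 - 5\right) \left(6 + 0\right)\right)^{2} = \left(5 + 4\right) 20 \left(1 \cdot 6\right)^{2} = 9 \cdot 20 \cdot 6^{2} = 9 \cdot 20 \cdot 36 = 9 \cdot 720 = 6480$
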